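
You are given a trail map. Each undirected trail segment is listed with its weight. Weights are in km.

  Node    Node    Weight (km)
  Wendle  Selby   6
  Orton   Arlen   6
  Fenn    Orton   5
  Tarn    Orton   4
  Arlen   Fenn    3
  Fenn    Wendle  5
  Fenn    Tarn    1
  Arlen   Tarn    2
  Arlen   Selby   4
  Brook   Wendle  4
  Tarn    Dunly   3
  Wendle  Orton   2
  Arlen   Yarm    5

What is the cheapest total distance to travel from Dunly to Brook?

Running Dijkstra from Dunly:
Dunly: 0
Tarn: 3  (via Dunly)
Fenn: 4  (via Tarn)
Arlen: 5  (via Tarn)
Orton: 7  (via Tarn)
Wendle: 9  (via Fenn)
Selby: 9  (via Arlen)
Yarm: 10  (via Arlen)
Brook: 13  (via Wendle)
Shortest route: Dunly–Tarn–Fenn–Wendle–Brook = 13 km.

13 km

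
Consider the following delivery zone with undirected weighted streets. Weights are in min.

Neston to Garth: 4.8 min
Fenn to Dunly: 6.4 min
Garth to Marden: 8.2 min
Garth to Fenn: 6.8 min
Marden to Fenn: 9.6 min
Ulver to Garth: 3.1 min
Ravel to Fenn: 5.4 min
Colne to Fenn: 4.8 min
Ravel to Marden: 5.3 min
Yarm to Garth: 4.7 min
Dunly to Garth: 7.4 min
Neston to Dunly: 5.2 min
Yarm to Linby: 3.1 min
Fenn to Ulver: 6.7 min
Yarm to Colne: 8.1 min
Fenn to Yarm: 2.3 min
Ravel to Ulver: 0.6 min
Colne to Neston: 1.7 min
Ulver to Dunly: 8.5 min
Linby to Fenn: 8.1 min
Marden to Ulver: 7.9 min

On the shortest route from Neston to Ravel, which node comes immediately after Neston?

Garth

Enumerating some paths:
Neston - Colne - Fenn - Ravel: 1.7+4.8+5.4 = 11.9
Neston - Garth - Ulver - Ravel: 4.8+3.1+0.6 = 8.5
Neston - Colne - Fenn - Ulver - Ravel: 1.7+4.8+6.7+0.6 = 13.8
Cheapest is Neston - Garth - Ulver - Ravel at 8.5 min.
So from Neston the first move is to Garth.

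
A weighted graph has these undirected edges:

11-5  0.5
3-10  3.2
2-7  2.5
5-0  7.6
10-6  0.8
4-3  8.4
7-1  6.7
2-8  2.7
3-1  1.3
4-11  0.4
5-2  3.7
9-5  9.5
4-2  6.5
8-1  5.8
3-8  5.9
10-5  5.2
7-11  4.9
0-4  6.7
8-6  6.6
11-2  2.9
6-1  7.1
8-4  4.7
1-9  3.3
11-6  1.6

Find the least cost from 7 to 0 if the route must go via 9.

27.1

Shortest 7→9: 7 → 1 → 9 = 10
Best 9 to 0: 9 → 5 → 0 costing 17.1
Total via 9: 10 + 17.1 = 27.1.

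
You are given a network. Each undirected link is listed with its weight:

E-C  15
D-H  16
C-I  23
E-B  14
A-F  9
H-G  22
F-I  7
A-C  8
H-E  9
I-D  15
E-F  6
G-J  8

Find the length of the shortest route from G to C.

46

Running Dijkstra from G:
G: 0
J: 8  (via G)
H: 22  (via G)
E: 31  (via H)
F: 37  (via E)
D: 38  (via H)
I: 44  (via F)
B: 45  (via E)
A: 46  (via F)
C: 46  (via E)
Shortest route: G–H–E–C = 46.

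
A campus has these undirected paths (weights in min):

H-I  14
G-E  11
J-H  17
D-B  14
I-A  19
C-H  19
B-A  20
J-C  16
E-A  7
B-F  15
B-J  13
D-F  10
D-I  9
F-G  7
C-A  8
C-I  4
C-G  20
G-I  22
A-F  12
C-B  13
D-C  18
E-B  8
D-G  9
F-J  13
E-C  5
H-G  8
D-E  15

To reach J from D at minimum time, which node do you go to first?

Enumerating some paths:
D–B–J: 14+13 = 27
D–F–J: 10+13 = 23
Cheapest is D–F–J at 23 min.
So from D the first move is to F.

F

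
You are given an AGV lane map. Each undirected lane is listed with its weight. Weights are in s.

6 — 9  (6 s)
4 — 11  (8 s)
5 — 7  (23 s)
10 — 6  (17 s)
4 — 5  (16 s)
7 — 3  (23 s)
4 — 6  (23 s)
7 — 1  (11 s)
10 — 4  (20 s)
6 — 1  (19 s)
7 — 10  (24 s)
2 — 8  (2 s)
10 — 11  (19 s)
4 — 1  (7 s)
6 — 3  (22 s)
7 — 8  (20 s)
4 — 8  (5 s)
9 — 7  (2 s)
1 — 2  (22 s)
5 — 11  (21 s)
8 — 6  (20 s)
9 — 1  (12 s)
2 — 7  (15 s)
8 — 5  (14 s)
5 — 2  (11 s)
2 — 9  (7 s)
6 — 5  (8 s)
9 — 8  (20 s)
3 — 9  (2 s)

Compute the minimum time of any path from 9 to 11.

22 s

Settle nodes by increasing distance from 9:
9: 0
3: 2  (via 9)
7: 2  (via 9)
6: 6  (via 9)
2: 7  (via 9)
8: 9  (via 2)
1: 12  (via 9)
4: 14  (via 8)
5: 14  (via 6)
11: 22  (via 4)
Shortest route: 9 → 2 → 8 → 4 → 11 = 22 s.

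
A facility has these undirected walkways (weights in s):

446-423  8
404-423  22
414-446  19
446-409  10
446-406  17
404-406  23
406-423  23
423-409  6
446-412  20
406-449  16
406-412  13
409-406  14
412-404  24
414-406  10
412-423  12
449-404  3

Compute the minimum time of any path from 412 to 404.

Running Dijkstra from 412:
412: 0
423: 12  (via 412)
406: 13  (via 412)
409: 18  (via 423)
446: 20  (via 412)
414: 23  (via 406)
404: 24  (via 412)
Shortest route: 412–404 = 24 s.

24 s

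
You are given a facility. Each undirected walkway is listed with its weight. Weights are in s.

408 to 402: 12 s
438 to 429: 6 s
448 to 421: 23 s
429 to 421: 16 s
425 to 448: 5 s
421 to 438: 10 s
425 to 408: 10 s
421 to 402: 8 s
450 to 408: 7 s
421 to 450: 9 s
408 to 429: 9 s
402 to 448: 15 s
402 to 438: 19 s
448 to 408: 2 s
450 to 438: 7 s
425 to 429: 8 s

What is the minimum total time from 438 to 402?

Running Dijkstra from 438:
438: 0
429: 6  (via 438)
450: 7  (via 438)
421: 10  (via 438)
425: 14  (via 429)
408: 14  (via 450)
448: 16  (via 408)
402: 18  (via 421)
Shortest route: 438 → 421 → 402 = 18 s.

18 s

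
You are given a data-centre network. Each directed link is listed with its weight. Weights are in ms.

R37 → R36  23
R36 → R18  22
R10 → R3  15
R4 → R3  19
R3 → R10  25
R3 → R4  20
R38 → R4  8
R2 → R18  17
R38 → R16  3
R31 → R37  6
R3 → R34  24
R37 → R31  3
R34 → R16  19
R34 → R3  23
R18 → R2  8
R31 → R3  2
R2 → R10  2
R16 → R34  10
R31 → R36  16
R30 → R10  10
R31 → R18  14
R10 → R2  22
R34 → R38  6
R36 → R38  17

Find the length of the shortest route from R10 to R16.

48 ms

Enumerating some paths:
R10–R3–R34–R38–R16: 15+24+6+3 = 48
R10–R3–R34–R16: 15+24+19 = 58
The minimum is 48 ms via R10–R3–R34–R38–R16.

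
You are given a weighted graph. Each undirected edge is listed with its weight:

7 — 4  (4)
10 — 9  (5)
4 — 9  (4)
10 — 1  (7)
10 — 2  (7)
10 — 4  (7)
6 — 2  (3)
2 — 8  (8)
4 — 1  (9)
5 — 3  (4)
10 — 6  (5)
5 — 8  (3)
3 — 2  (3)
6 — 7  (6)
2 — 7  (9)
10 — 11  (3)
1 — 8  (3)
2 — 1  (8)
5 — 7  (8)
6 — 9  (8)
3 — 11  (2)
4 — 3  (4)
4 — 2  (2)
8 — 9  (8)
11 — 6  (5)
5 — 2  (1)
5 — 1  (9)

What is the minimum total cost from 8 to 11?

9

Settle nodes by increasing distance from 8:
8: 0
1: 3  (via 8)
5: 3  (via 8)
2: 4  (via 5)
4: 6  (via 2)
3: 7  (via 5)
6: 7  (via 2)
9: 8  (via 8)
11: 9  (via 3)
Shortest route: 8 → 5 → 3 → 11 = 9.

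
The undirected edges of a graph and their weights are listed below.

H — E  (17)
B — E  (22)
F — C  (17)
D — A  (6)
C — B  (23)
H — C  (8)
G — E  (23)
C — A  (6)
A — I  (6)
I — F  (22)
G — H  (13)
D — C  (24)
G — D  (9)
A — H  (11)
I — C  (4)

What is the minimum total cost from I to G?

21

Compare a few routes:
I - A - D - G: 6+6+9 = 21
I - C - A - D - G: 4+6+6+9 = 25
Cheapest is I - A - D - G at 21.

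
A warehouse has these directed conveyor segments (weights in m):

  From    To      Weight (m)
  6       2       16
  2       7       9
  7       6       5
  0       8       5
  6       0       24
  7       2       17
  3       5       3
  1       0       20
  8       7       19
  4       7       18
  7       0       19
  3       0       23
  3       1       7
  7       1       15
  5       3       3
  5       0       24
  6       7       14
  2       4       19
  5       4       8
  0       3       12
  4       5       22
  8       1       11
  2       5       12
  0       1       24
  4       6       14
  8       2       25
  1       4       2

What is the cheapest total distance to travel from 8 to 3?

38 m

Running Dijkstra from 8:
8: 0
1: 11  (via 8)
4: 13  (via 1)
7: 19  (via 8)
6: 24  (via 7)
2: 25  (via 8)
0: 31  (via 1)
5: 35  (via 4)
3: 38  (via 5)
Shortest route: 8 → 1 → 4 → 5 → 3 = 38 m.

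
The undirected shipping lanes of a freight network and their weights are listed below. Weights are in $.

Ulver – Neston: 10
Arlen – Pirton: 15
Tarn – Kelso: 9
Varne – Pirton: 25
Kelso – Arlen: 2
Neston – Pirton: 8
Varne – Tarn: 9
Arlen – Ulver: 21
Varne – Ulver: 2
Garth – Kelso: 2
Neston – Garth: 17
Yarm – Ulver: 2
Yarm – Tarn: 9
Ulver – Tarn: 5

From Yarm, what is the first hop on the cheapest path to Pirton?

Ulver

Enumerating some paths:
Yarm - Ulver - Varne - Pirton: 2+2+25 = 29
Yarm - Ulver - Neston - Pirton: 2+10+8 = 20
Yarm - Tarn - Ulver - Neston - Pirton: 9+5+10+8 = 32
Yarm - Ulver - Tarn - Kelso - Arlen - Pirton: 2+5+9+2+15 = 33
Cheapest is Yarm - Ulver - Neston - Pirton at $20.
So from Yarm the first move is to Ulver.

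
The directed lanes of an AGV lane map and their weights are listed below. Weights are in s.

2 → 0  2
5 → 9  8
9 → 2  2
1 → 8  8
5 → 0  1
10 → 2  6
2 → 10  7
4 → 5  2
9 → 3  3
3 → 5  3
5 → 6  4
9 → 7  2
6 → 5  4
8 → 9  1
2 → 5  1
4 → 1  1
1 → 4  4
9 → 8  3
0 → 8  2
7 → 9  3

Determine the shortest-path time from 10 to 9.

11 s

Running Dijkstra from 10:
10: 0
2: 6  (via 10)
5: 7  (via 2)
0: 8  (via 2)
8: 10  (via 0)
6: 11  (via 5)
9: 11  (via 8)
Shortest route: 10–2–0–8–9 = 11 s.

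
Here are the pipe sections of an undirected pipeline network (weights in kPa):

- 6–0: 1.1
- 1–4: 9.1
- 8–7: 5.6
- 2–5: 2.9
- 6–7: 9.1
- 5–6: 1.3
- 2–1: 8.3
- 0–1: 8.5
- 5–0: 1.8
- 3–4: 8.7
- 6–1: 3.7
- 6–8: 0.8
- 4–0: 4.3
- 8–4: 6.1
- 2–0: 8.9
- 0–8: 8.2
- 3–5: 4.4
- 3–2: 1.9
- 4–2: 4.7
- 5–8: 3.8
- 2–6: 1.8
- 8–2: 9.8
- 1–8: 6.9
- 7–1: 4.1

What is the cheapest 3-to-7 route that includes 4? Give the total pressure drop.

18.3 kPa

Best 3 to 4: 3–2–4 costing 6.6
Shortest 4→7: 4–8–7 = 11.7
Total via 4: 6.6 + 11.7 = 18.3 kPa.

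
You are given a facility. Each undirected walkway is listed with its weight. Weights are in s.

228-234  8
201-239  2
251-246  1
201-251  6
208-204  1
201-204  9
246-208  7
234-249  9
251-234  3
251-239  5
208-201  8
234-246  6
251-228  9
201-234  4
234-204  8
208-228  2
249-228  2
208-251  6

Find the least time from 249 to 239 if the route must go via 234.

Best 249 to 234: 249 → 234 costing 9
Best 234 to 239: 234 → 201 → 239 costing 6
Total via 234: 9 + 6 = 15 s.

15 s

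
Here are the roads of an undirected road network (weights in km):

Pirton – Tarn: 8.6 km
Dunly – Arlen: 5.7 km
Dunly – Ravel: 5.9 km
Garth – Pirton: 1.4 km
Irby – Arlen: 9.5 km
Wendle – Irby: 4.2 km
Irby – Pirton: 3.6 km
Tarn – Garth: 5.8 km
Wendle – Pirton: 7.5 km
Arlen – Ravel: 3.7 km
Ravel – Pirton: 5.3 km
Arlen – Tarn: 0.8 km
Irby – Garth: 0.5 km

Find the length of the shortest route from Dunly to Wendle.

Enumerating some paths:
Dunly - Arlen - Tarn - Garth - Irby - Wendle: 5.7+0.8+5.8+0.5+4.2 = 17
Dunly - Ravel - Pirton - Wendle: 5.9+5.3+7.5 = 18.7
Dunly - Ravel - Pirton - Garth - Irby - Wendle: 5.9+5.3+1.4+0.5+4.2 = 17.3
Dunly - Ravel - Pirton - Irby - Wendle: 5.9+5.3+3.6+4.2 = 19
Cheapest is Dunly - Arlen - Tarn - Garth - Irby - Wendle at 17 km.

17 km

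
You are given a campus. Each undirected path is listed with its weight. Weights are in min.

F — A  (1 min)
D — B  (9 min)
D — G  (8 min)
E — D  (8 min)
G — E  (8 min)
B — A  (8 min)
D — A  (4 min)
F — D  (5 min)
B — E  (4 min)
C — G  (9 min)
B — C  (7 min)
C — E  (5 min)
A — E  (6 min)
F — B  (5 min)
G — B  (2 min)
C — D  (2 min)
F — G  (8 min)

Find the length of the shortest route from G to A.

Candidate routes:
G → B → F → A: 2+5+1 = 8
G → F → A: 8+1 = 9
Cheapest is G → B → F → A at 8 min.

8 min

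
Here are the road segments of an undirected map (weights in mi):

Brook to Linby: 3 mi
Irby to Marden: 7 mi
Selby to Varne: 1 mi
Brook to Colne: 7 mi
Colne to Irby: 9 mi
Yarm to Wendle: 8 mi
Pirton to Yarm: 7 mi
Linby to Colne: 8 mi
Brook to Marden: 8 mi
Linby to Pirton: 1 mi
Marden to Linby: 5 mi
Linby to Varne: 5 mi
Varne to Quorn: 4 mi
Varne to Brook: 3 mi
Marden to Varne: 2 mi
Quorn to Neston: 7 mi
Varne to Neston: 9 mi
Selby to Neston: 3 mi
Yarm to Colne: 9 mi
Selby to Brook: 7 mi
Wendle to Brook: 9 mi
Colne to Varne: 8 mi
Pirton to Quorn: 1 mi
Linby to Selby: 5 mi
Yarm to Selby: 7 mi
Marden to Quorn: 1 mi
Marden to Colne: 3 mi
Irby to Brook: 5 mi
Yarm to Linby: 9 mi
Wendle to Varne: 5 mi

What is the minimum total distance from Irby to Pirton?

Settle nodes by increasing distance from Irby:
Irby: 0
Brook: 5  (via Irby)
Marden: 7  (via Irby)
Quorn: 8  (via Marden)
Varne: 8  (via Brook)
Linby: 8  (via Brook)
Colne: 9  (via Irby)
Selby: 9  (via Varne)
Pirton: 9  (via Quorn)
Shortest route: Irby–Marden–Quorn–Pirton = 9 mi.

9 mi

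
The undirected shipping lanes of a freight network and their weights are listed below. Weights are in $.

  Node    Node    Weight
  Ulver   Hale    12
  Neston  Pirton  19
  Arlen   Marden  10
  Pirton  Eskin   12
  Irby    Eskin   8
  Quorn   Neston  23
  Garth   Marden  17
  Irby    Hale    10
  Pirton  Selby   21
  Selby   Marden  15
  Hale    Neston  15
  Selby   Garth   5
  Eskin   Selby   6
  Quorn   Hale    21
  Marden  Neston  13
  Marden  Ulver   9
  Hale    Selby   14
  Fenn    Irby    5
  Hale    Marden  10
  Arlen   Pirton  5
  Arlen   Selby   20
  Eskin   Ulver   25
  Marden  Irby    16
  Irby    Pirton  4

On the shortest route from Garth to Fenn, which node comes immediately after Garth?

Compare a few routes:
Garth - Selby - Pirton - Irby - Fenn: 5+21+4+5 = 35
Garth - Selby - Eskin - Pirton - Irby - Fenn: 5+6+12+4+5 = 32
Garth - Selby - Eskin - Irby - Fenn: 5+6+8+5 = 24
Garth - Selby - Hale - Irby - Fenn: 5+14+10+5 = 34
The minimum is $24 via Garth - Selby - Eskin - Irby - Fenn.
So from Garth the first move is to Selby.

Selby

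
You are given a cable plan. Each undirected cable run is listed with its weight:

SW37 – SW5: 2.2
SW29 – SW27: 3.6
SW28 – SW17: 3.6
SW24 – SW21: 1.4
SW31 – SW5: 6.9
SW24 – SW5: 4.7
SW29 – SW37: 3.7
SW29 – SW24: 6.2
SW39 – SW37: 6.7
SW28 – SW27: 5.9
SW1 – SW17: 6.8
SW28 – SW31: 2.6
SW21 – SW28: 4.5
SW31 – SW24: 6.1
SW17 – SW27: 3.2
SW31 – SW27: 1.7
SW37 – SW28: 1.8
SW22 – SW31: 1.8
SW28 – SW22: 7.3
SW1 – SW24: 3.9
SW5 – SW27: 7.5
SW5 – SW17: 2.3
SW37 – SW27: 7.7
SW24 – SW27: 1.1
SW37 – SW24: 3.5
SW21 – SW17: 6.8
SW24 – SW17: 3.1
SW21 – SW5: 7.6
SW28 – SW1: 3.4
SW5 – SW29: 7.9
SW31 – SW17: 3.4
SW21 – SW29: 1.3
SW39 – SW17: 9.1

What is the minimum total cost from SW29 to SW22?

Enumerating some paths:
SW29 - SW27 - SW31 - SW22: 3.6+1.7+1.8 = 7.1
SW29 - SW21 - SW24 - SW27 - SW31 - SW22: 1.3+1.4+1.1+1.7+1.8 = 7.3
Cheapest is SW29 - SW27 - SW31 - SW22 at 7.1.

7.1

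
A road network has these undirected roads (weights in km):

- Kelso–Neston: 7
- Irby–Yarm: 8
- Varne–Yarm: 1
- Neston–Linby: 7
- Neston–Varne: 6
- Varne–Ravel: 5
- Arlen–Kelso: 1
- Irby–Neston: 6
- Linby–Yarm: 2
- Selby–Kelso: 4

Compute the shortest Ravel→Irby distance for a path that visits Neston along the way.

Best Ravel to Neston: Ravel → Varne → Neston costing 11
Best Neston to Irby: Neston → Irby costing 6
Total via Neston: 11 + 6 = 17 km.

17 km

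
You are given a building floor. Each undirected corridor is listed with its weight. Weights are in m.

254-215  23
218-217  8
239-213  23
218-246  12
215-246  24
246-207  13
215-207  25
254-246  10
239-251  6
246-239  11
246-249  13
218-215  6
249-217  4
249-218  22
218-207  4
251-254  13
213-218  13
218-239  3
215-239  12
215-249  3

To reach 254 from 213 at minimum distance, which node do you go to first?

218

Enumerating some paths:
213 - 218 - 239 - 246 - 254: 13+3+11+10 = 37
213 - 218 - 207 - 246 - 254: 13+4+13+10 = 40
213 - 239 - 251 - 254: 23+6+13 = 42
213 - 218 - 239 - 251 - 254: 13+3+6+13 = 35
The minimum is 35 m via 213 - 218 - 239 - 251 - 254.
So from 213 the first move is to 218.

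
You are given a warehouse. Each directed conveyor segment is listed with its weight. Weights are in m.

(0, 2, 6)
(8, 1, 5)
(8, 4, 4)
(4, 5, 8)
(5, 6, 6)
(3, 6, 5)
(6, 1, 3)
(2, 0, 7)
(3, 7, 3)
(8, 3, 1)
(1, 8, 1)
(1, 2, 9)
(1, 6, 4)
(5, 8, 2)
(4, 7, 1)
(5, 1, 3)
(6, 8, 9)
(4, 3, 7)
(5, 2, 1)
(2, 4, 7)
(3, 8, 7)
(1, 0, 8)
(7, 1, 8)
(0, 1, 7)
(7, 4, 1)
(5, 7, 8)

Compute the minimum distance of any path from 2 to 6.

18 m

Shortest distances from 2:
2: 0
0: 7  (via 2)
4: 7  (via 2)
7: 8  (via 4)
1: 14  (via 0)
3: 14  (via 4)
5: 15  (via 4)
8: 15  (via 1)
6: 18  (via 1)
Shortest route: 2–0–1–6 = 18 m.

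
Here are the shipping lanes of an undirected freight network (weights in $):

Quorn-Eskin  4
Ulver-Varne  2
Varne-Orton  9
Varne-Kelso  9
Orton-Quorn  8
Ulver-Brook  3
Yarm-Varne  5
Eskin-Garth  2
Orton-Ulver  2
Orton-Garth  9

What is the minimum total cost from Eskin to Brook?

$16

Running Dijkstra from Eskin:
Eskin: 0
Garth: 2  (via Eskin)
Quorn: 4  (via Eskin)
Orton: 11  (via Garth)
Ulver: 13  (via Orton)
Varne: 15  (via Ulver)
Brook: 16  (via Ulver)
Shortest route: Eskin–Garth–Orton–Ulver–Brook = $16.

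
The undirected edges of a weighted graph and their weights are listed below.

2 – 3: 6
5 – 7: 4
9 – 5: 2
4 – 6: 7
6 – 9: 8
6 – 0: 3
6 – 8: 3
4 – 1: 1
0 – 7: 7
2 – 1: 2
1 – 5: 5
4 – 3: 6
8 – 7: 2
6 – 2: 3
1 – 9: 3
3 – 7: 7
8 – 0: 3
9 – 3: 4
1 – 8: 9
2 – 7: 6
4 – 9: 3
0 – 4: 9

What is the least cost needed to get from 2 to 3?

Enumerating some paths:
2 - 3: 6 = 6
2 - 1 - 4 - 3: 2+1+6 = 9
Cheapest is 2 - 3 at 6.

6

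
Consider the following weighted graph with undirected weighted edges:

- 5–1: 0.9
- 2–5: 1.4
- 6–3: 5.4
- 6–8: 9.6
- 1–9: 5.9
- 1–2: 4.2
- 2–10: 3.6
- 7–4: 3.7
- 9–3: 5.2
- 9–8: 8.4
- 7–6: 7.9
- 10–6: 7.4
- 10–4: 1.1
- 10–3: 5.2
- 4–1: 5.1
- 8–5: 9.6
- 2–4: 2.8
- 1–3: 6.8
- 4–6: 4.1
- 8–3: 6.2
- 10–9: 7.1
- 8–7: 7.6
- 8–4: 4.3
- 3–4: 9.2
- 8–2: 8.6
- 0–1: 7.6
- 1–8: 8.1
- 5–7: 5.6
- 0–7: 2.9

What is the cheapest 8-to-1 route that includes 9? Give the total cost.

Best 8 to 9: 8 → 9 costing 8.4
Best 9 to 1: 9 → 1 costing 5.9
Total via 9: 8.4 + 5.9 = 14.3.

14.3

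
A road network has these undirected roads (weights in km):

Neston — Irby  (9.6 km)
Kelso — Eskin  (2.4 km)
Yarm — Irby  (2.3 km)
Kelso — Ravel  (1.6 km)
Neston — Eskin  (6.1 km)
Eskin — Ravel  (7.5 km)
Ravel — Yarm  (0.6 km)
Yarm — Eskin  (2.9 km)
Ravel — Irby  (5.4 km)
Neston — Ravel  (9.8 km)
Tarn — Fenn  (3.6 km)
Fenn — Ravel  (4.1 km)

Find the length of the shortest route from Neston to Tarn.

17.3 km

Candidate routes:
Neston - Eskin - Kelso - Ravel - Fenn - Tarn: 6.1+2.4+1.6+4.1+3.6 = 17.8
Neston - Irby - Yarm - Ravel - Fenn - Tarn: 9.6+2.3+0.6+4.1+3.6 = 20.2
Neston - Eskin - Yarm - Ravel - Fenn - Tarn: 6.1+2.9+0.6+4.1+3.6 = 17.3
Neston - Ravel - Fenn - Tarn: 9.8+4.1+3.6 = 17.5
The minimum is 17.3 km via Neston - Eskin - Yarm - Ravel - Fenn - Tarn.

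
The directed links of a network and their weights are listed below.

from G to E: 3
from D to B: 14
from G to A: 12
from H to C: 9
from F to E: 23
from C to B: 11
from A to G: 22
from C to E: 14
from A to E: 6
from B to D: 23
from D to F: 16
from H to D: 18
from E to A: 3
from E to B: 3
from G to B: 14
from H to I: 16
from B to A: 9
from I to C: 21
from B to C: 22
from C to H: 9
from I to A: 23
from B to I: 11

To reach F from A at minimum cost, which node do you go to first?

Compare a few routes:
A–E–B–D–F: 6+3+23+16 = 48
A–G–E–B–D–F: 22+3+3+23+16 = 67
A–E–B–C–H–D–F: 6+3+22+9+18+16 = 74
The minimum is 48 via A–E–B–D–F.
So from A the first move is to E.

E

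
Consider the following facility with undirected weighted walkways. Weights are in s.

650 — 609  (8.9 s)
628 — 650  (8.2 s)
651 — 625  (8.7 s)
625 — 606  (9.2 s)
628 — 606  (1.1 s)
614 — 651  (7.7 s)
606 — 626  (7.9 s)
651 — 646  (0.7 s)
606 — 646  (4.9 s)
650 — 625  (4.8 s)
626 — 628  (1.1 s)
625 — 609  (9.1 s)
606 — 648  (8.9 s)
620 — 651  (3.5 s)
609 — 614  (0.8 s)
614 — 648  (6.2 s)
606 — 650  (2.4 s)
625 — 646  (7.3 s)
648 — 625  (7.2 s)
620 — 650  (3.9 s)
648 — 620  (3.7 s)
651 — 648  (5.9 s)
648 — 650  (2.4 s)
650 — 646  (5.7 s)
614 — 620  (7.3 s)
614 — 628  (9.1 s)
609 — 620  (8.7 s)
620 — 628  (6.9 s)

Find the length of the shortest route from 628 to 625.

Candidate routes:
628 - 606 - 650 - 625: 1.1+2.4+4.8 = 8.3
628 - 650 - 625: 8.2+4.8 = 13
628 - 606 - 625: 1.1+9.2 = 10.3
Cheapest is 628 - 606 - 650 - 625 at 8.3 s.

8.3 s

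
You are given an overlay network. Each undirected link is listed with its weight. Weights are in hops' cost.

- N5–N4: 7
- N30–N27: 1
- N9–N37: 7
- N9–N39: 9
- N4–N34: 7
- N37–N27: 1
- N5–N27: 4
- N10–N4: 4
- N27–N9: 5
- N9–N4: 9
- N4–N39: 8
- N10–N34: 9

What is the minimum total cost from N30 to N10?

16 hops' cost

Shortest distances from N30:
N30: 0
N27: 1  (via N30)
N37: 2  (via N27)
N5: 5  (via N27)
N9: 6  (via N27)
N4: 12  (via N5)
N39: 15  (via N9)
N10: 16  (via N4)
Shortest route: N30 → N27 → N5 → N4 → N10 = 16 hops' cost.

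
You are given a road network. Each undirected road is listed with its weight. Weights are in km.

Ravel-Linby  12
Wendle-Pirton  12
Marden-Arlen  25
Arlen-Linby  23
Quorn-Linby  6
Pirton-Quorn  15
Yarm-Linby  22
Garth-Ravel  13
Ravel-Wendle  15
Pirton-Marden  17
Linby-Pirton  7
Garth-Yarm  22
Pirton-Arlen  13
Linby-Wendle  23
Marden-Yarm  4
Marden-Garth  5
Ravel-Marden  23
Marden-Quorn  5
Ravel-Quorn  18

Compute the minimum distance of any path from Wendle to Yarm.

Settle nodes by increasing distance from Wendle:
Wendle: 0
Pirton: 12  (via Wendle)
Ravel: 15  (via Wendle)
Linby: 19  (via Pirton)
Arlen: 25  (via Pirton)
Quorn: 25  (via Linby)
Garth: 28  (via Ravel)
Marden: 29  (via Pirton)
Yarm: 33  (via Marden)
Shortest route: Wendle → Pirton → Marden → Yarm = 33 km.

33 km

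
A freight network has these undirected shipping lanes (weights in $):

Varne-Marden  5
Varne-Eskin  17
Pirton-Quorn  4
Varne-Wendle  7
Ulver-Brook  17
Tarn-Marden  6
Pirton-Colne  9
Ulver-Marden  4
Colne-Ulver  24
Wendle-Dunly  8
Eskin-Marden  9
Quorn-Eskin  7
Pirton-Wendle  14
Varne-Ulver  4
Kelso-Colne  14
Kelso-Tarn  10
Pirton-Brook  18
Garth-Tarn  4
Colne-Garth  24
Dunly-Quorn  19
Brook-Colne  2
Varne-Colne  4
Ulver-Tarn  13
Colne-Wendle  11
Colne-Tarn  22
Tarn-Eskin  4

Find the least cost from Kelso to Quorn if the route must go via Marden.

$32

Best Kelso to Marden: Kelso → Tarn → Marden costing 16
Shortest Marden→Quorn: Marden → Eskin → Quorn = 16
Total via Marden: 16 + 16 = $32.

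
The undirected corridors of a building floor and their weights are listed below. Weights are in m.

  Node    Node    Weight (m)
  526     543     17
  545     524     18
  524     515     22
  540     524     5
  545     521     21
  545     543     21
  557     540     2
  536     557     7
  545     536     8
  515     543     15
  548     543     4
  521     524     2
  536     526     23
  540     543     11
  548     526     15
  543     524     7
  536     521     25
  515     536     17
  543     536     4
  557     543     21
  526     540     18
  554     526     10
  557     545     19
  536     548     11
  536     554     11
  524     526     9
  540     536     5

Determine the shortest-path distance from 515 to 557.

Enumerating some paths:
515 - 543 - 536 - 540 - 557: 15+4+5+2 = 26
515 - 536 - 557: 17+7 = 24
515 - 543 - 536 - 557: 15+4+7 = 26
Cheapest is 515 - 536 - 557 at 24 m.

24 m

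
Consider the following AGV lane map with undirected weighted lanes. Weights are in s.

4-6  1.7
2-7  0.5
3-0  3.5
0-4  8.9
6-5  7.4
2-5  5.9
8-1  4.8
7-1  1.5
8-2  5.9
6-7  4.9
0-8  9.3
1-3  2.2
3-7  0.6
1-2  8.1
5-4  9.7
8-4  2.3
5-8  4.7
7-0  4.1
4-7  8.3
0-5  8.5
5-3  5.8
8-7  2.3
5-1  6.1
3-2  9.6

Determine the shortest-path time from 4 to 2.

5.1 s

Compare a few routes:
4–6–7–2: 1.7+4.9+0.5 = 7.1
4–8–2: 2.3+5.9 = 8.2
4–8–7–2: 2.3+2.3+0.5 = 5.1
The minimum is 5.1 s via 4–8–7–2.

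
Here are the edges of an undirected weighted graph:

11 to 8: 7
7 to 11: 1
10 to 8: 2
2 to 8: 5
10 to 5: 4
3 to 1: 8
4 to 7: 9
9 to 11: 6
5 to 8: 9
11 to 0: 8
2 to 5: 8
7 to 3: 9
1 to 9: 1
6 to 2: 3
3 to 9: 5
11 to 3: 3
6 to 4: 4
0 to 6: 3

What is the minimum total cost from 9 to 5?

19

Compare a few routes:
9 → 11 → 8 → 10 → 5: 6+7+2+4 = 19
9 → 11 → 8 → 5: 6+7+9 = 22
9 → 3 → 11 → 8 → 10 → 5: 5+3+7+2+4 = 21
Cheapest is 9 → 11 → 8 → 10 → 5 at 19.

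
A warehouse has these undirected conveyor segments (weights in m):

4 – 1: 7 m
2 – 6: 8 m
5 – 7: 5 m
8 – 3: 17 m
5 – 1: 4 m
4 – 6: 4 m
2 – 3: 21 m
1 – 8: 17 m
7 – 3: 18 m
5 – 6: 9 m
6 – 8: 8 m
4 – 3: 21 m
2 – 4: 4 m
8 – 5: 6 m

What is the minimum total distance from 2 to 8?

16 m

Compare a few routes:
2 → 6 → 8: 8+8 = 16
2 → 4 → 1 → 5 → 8: 4+7+4+6 = 21
2 → 4 → 6 → 5 → 8: 4+4+9+6 = 23
Cheapest is 2 → 6 → 8 at 16 m.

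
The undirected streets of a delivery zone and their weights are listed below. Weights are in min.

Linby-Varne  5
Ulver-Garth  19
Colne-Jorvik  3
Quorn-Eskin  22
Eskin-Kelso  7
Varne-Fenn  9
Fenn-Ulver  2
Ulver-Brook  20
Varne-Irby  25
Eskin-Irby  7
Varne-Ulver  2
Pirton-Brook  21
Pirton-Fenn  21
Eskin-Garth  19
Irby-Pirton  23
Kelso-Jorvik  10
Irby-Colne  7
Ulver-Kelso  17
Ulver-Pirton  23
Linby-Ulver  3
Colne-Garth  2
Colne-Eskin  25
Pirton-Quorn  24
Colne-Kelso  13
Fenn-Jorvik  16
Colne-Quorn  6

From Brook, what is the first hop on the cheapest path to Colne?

Enumerating some paths:
Brook - Ulver - Kelso - Colne: 20+17+13 = 50
Brook - Ulver - Kelso - Jorvik - Colne: 20+17+10+3 = 50
Brook - Ulver - Fenn - Jorvik - Colne: 20+2+16+3 = 41
Cheapest is Brook - Ulver - Fenn - Jorvik - Colne at 41 min.
So from Brook the first move is to Ulver.

Ulver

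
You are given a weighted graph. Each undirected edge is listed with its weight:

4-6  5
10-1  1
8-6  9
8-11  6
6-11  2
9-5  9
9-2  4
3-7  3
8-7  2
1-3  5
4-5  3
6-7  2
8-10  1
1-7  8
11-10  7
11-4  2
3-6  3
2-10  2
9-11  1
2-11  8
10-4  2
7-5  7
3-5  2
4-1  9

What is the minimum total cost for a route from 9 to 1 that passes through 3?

Shortest 9→3: 9–11–6–3 = 6
Best 3 to 1: 3–1 costing 5
Total via 3: 6 + 5 = 11.

11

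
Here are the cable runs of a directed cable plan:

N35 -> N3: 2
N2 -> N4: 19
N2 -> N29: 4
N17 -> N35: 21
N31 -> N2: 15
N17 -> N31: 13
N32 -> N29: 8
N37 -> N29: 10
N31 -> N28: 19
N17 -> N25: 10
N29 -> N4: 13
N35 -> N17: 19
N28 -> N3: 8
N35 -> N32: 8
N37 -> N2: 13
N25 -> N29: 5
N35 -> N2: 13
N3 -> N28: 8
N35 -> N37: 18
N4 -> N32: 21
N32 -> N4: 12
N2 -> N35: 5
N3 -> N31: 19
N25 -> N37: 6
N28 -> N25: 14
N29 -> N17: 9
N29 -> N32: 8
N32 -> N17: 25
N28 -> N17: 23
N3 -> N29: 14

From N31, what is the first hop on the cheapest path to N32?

N2

Enumerating some paths:
N31 → N2 → N35 → N3 → N29 → N32: 15+5+2+14+8 = 44
N31 → N2 → N29 → N32: 15+4+8 = 27
N31 → N2 → N35 → N32: 15+5+8 = 28
Cheapest is N31 → N2 → N29 → N32 at 27.
So from N31 the first move is to N2.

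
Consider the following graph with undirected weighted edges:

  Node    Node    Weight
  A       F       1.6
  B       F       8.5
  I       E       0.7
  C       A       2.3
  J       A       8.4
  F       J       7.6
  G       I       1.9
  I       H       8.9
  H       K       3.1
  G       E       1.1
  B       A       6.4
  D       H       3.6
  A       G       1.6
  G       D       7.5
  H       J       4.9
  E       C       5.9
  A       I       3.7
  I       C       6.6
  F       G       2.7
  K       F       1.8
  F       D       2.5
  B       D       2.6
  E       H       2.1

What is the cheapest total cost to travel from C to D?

6.4

Enumerating some paths:
C → A → G → F → D: 2.3+1.6+2.7+2.5 = 9.1
C → A → B → D: 2.3+6.4+2.6 = 11.3
C → A → G → E → H → D: 2.3+1.6+1.1+2.1+3.6 = 10.7
C → A → F → D: 2.3+1.6+2.5 = 6.4
The minimum is 6.4 via C → A → F → D.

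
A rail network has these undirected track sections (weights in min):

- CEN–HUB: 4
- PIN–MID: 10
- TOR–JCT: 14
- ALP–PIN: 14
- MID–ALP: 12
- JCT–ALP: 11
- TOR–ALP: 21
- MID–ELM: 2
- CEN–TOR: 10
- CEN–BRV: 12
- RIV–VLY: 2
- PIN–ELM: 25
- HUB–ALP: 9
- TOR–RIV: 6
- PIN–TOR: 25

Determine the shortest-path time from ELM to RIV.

Enumerating some paths:
ELM - MID - ALP - TOR - RIV: 2+12+21+6 = 41
ELM - MID - PIN - TOR - RIV: 2+10+25+6 = 43
ELM - MID - ALP - HUB - CEN - TOR - RIV: 2+12+9+4+10+6 = 43
Cheapest is ELM - MID - ALP - TOR - RIV at 41 min.

41 min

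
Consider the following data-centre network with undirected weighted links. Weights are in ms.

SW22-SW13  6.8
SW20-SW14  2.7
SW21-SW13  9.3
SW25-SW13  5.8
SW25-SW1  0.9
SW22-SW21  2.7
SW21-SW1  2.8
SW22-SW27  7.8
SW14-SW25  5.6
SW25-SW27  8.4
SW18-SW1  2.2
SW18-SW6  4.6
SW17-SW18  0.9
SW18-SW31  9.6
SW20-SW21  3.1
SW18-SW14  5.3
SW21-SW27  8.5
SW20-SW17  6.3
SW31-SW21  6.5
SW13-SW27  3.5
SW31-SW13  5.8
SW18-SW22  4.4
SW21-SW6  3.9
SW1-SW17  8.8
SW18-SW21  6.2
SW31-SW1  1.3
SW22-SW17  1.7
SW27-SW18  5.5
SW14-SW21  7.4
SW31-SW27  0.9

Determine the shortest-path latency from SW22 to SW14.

Shortest distances from SW22:
SW22: 0
SW17: 1.7  (via SW22)
SW18: 2.6  (via SW17)
SW21: 2.7  (via SW22)
SW1: 4.8  (via SW18)
SW25: 5.7  (via SW1)
SW20: 5.8  (via SW21)
SW31: 6.1  (via SW1)
SW6: 6.6  (via SW21)
SW13: 6.8  (via SW22)
SW27: 7  (via SW31)
SW14: 7.9  (via SW18)
Shortest route: SW22 → SW17 → SW18 → SW14 = 7.9 ms.

7.9 ms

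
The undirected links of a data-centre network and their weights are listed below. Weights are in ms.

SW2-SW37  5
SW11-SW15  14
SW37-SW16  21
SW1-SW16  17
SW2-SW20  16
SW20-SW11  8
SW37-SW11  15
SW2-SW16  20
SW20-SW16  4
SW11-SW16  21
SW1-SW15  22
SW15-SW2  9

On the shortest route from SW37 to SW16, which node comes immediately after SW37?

SW16

Enumerating some paths:
SW37 - SW16: 21 = 21
SW37 - SW11 - SW20 - SW16: 15+8+4 = 27
SW37 - SW2 - SW20 - SW16: 5+16+4 = 25
SW37 - SW2 - SW16: 5+20 = 25
The minimum is 21 ms via SW37 - SW16.
So from SW37 the first move is to SW16.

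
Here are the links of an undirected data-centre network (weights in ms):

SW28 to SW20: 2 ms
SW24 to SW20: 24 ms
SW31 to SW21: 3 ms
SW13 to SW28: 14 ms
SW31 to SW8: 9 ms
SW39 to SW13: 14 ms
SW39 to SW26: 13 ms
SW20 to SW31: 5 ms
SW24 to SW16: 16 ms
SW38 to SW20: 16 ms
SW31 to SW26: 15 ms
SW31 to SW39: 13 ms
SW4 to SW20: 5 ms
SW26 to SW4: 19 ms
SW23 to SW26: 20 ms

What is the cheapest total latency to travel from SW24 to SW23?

64 ms

Candidate routes:
SW24 → SW20 → SW4 → SW26 → SW23: 24+5+19+20 = 68
SW24 → SW20 → SW31 → SW26 → SW23: 24+5+15+20 = 64
Cheapest is SW24 → SW20 → SW31 → SW26 → SW23 at 64 ms.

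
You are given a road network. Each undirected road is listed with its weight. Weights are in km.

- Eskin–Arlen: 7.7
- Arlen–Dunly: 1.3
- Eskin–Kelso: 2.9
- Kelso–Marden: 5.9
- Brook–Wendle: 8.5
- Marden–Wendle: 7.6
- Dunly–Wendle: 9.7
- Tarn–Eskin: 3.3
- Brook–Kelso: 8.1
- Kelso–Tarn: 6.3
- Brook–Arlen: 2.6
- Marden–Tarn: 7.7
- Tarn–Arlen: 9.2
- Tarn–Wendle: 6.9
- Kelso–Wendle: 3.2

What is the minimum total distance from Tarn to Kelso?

Candidate routes:
Tarn–Kelso: 6.3 = 6.3
Tarn–Eskin–Kelso: 3.3+2.9 = 6.2
Cheapest is Tarn–Eskin–Kelso at 6.2 km.

6.2 km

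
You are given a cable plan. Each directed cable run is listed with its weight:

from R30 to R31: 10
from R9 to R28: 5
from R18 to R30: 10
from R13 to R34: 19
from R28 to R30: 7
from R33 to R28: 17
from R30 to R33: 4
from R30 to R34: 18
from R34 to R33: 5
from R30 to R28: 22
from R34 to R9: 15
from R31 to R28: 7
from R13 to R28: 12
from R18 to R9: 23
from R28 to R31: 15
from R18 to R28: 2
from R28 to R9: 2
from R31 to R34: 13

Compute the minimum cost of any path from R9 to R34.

30

Enumerating some paths:
R9–R28–R31–R34: 5+15+13 = 33
R9–R28–R30–R34: 5+7+18 = 30
Cheapest is R9–R28–R30–R34 at 30.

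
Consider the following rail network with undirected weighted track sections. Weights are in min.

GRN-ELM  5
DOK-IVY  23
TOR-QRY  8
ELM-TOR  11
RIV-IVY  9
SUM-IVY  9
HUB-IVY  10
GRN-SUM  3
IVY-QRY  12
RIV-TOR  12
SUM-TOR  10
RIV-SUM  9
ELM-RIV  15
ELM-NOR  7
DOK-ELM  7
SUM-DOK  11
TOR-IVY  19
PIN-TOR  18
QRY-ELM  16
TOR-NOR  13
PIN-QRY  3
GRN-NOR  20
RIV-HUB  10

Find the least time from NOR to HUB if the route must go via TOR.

35 min

Shortest NOR→TOR: NOR–TOR = 13
Shortest TOR→HUB: TOR–RIV–HUB = 22
Total via TOR: 13 + 22 = 35 min.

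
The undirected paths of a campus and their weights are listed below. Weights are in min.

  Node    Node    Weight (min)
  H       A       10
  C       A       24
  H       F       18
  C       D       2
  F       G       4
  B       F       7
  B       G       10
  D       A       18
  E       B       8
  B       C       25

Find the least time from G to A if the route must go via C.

Best G to C: G–B–C costing 35
Best C to A: C–D–A costing 20
Total via C: 35 + 20 = 55 min.

55 min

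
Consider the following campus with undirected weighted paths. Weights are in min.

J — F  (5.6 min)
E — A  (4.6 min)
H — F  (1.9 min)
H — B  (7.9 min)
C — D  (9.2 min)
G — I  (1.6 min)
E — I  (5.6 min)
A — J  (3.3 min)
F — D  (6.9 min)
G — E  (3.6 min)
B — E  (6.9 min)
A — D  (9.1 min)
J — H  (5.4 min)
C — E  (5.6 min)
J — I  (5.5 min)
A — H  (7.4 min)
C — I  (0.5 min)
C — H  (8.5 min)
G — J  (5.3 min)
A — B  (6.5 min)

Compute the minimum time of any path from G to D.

Compare a few routes:
G–J–A–D: 5.3+3.3+9.1 = 17.7
G–J–F–D: 5.3+5.6+6.9 = 17.8
G–E–A–D: 3.6+4.6+9.1 = 17.3
G–I–C–D: 1.6+0.5+9.2 = 11.3
Cheapest is G–I–C–D at 11.3 min.

11.3 min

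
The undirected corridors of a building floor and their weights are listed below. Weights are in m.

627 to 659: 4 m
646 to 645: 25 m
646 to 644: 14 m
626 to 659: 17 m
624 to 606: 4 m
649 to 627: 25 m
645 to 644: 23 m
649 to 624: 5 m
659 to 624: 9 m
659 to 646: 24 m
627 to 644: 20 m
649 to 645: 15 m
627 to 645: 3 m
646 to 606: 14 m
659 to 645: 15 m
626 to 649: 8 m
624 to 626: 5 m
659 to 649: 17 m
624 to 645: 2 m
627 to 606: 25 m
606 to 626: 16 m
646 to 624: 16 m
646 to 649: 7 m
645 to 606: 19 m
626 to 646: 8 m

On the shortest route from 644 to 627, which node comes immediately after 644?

Candidate routes:
644–645–627: 23+3 = 26
644–627: 20 = 20
The minimum is 20 m via 644–627.
So from 644 the first move is to 627.

627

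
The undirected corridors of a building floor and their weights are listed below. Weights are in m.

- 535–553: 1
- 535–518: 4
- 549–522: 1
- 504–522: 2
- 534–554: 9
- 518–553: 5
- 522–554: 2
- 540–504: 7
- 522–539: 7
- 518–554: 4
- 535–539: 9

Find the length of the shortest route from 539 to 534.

18 m

Enumerating some paths:
539 → 535 → 553 → 518 → 554 → 534: 9+1+5+4+9 = 28
539 → 535 → 518 → 554 → 534: 9+4+4+9 = 26
539 → 522 → 554 → 534: 7+2+9 = 18
Cheapest is 539 → 522 → 554 → 534 at 18 m.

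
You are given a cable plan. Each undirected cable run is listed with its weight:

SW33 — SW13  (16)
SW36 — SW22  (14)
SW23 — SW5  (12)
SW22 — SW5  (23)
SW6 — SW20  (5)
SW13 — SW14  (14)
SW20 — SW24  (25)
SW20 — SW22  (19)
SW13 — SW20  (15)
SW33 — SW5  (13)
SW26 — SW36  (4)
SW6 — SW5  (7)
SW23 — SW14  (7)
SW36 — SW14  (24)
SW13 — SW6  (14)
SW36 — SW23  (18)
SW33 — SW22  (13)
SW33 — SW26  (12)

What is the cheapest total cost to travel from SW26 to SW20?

37

Settle nodes by increasing distance from SW26:
SW26: 0
SW36: 4  (via SW26)
SW33: 12  (via SW26)
SW22: 18  (via SW36)
SW23: 22  (via SW36)
SW5: 25  (via SW33)
SW14: 28  (via SW36)
SW13: 28  (via SW33)
SW6: 32  (via SW5)
SW20: 37  (via SW22)
Shortest route: SW26–SW36–SW22–SW20 = 37.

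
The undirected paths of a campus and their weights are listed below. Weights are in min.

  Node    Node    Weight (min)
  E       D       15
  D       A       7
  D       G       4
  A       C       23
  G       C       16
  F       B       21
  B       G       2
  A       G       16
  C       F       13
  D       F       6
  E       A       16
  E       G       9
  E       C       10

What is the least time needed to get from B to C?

Enumerating some paths:
B - G - C: 2+16 = 18
B - G - E - C: 2+9+10 = 21
The minimum is 18 min via B - G - C.

18 min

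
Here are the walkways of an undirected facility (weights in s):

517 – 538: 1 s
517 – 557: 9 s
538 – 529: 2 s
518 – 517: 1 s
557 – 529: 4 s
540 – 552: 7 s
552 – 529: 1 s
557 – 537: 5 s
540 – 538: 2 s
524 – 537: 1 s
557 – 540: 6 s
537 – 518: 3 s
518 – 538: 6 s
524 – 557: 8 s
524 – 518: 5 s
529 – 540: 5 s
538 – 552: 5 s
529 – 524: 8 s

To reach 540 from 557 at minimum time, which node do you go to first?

Enumerating some paths:
557 - 529 - 540: 4+5 = 9
557 - 540: 6 = 6
557 - 529 - 538 - 540: 4+2+2 = 8
The minimum is 6 s via 557 - 540.
So from 557 the first move is to 540.

540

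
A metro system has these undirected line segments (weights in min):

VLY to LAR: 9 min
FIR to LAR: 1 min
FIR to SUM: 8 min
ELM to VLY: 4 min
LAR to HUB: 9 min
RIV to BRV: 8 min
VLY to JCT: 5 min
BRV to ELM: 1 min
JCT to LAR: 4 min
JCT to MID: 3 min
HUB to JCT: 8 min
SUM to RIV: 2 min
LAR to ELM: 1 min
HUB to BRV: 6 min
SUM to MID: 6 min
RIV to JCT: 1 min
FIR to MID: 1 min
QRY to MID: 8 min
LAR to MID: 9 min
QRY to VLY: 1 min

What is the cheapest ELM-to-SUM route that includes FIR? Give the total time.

Best ELM to FIR: ELM–LAR–FIR costing 2
Shortest FIR→SUM: FIR–MID–SUM = 7
Total via FIR: 2 + 7 = 9 min.

9 min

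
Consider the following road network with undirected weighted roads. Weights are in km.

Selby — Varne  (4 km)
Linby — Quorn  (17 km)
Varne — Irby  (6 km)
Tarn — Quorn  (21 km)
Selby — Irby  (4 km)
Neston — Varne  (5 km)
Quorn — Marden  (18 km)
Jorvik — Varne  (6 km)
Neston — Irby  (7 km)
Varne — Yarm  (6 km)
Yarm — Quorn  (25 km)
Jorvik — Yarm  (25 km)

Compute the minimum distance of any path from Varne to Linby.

Candidate routes:
Varne → Yarm → Quorn → Linby: 6+25+17 = 48
Varne → Jorvik → Yarm → Quorn → Linby: 6+25+25+17 = 73
The minimum is 48 km via Varne → Yarm → Quorn → Linby.

48 km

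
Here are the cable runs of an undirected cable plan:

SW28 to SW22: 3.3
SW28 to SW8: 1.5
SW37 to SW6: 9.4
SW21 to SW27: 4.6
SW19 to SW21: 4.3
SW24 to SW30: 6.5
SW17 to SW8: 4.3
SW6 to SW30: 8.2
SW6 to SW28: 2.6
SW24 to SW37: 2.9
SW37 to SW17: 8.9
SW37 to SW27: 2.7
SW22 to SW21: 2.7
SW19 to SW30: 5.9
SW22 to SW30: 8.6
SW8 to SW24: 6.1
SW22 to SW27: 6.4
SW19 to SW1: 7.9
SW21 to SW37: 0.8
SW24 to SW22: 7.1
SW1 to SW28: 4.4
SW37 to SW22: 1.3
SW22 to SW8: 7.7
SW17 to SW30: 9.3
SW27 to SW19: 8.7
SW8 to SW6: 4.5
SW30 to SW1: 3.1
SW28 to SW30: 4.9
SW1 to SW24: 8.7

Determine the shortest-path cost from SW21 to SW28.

5.4

Compare a few routes:
SW21 → SW37 → SW24 → SW8 → SW28: 0.8+2.9+6.1+1.5 = 11.3
SW21 → SW37 → SW22 → SW8 → SW28: 0.8+1.3+7.7+1.5 = 11.3
SW21 → SW22 → SW28: 2.7+3.3 = 6
SW21 → SW37 → SW22 → SW28: 0.8+1.3+3.3 = 5.4
The minimum is 5.4 via SW21 → SW37 → SW22 → SW28.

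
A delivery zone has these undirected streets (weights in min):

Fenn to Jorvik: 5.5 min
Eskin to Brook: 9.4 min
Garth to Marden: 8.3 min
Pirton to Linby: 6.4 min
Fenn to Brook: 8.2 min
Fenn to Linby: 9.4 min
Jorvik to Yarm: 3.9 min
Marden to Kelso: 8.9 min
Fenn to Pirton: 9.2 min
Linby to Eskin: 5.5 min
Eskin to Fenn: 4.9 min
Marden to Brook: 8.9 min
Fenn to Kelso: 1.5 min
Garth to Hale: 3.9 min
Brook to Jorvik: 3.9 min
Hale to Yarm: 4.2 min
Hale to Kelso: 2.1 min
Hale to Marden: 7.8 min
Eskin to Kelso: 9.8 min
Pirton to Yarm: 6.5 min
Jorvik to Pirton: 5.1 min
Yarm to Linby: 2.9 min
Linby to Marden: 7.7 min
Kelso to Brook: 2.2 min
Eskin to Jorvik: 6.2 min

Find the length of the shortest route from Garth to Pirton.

14.6 min

Enumerating some paths:
Garth–Hale–Yarm–Pirton: 3.9+4.2+6.5 = 14.6
Garth–Hale–Kelso–Fenn–Pirton: 3.9+2.1+1.5+9.2 = 16.7
The minimum is 14.6 min via Garth–Hale–Yarm–Pirton.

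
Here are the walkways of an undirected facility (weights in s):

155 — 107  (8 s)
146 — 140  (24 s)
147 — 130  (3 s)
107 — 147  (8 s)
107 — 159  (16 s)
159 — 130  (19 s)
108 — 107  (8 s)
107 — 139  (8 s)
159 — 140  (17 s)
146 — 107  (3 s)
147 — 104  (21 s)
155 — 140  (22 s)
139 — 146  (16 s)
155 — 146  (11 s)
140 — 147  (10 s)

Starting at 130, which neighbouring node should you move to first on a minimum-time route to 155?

Enumerating some paths:
130 - 147 - 107 - 155: 3+8+8 = 19
130 - 147 - 140 - 155: 3+10+22 = 35
130 - 147 - 107 - 146 - 155: 3+8+3+11 = 25
The minimum is 19 s via 130 - 147 - 107 - 155.
So from 130 the first move is to 147.

147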